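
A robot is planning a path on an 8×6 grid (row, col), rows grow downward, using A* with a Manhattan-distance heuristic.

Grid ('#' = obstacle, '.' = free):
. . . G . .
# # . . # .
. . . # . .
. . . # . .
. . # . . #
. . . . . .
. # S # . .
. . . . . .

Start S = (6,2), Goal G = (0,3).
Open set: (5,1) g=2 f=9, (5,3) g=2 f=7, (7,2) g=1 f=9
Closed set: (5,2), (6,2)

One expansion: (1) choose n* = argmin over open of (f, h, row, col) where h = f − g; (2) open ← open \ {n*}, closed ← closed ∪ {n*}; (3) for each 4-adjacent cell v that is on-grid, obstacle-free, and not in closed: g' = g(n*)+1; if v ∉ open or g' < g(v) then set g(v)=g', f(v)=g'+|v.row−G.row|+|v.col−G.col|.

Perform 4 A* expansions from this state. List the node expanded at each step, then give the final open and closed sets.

step 1: expand (5,3) (f=7, h=5) → closed; open now [(4,3) g=3 f=7, (5,1) g=2 f=9, (5,4) g=3 f=9, (7,2) g=1 f=9]
step 2: expand (4,3) (f=7, h=4) → closed; open now [(4,4) g=4 f=9, (5,1) g=2 f=9, (5,4) g=3 f=9, (7,2) g=1 f=9]
step 3: expand (4,4) (f=9, h=5) → closed; open now [(3,4) g=5 f=9, (5,1) g=2 f=9, (5,4) g=3 f=9, (7,2) g=1 f=9]
step 4: expand (3,4) (f=9, h=4) → closed; open now [(2,4) g=6 f=9, (3,5) g=6 f=11, (5,1) g=2 f=9, (5,4) g=3 f=9, (7,2) g=1 f=9]

order=[(5,3) → (4,3) → (4,4) → (3,4)]; open=[(2,4) g=6 f=9, (3,5) g=6 f=11, (5,1) g=2 f=9, (5,4) g=3 f=9, (7,2) g=1 f=9]; closed=[(3,4), (4,3), (4,4), (5,2), (5,3), (6,2)]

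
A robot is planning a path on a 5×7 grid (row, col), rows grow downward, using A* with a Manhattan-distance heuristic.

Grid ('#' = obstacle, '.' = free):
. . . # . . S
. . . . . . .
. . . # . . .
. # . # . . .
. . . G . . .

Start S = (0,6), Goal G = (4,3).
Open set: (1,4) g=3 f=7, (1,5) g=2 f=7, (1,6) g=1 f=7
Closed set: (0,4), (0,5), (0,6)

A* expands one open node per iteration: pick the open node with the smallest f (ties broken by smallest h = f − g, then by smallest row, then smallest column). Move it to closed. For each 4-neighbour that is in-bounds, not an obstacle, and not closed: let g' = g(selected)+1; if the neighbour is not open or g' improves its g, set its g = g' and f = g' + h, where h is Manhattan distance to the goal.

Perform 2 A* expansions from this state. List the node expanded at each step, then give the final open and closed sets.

step 1: expand (1,4) (f=7, h=4) → closed; open now [(1,3) g=4 f=7, (1,5) g=2 f=7, (1,6) g=1 f=7, (2,4) g=4 f=7]
step 2: expand (1,3) (f=7, h=3) → closed; open now [(1,2) g=5 f=9, (1,5) g=2 f=7, (1,6) g=1 f=7, (2,4) g=4 f=7]

order=[(1,4) → (1,3)]; open=[(1,2) g=5 f=9, (1,5) g=2 f=7, (1,6) g=1 f=7, (2,4) g=4 f=7]; closed=[(0,4), (0,5), (0,6), (1,3), (1,4)]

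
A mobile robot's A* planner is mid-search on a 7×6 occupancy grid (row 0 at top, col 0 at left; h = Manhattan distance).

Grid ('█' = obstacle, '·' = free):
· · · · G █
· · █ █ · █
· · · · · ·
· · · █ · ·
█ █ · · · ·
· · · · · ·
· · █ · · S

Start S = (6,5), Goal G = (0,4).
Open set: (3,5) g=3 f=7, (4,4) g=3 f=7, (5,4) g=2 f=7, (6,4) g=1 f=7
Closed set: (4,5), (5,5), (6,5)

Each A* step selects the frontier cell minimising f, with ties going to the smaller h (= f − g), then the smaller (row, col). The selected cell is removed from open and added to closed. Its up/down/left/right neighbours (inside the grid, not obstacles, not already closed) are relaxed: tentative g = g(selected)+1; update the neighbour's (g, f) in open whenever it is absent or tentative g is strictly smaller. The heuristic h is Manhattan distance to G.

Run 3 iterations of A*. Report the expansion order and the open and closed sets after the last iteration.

step 1: expand (3,5) (f=7, h=4) → closed; open now [(2,5) g=4 f=7, (3,4) g=4 f=7, (4,4) g=3 f=7, (5,4) g=2 f=7, (6,4) g=1 f=7]
step 2: expand (2,5) (f=7, h=3) → closed; open now [(2,4) g=5 f=7, (3,4) g=4 f=7, (4,4) g=3 f=7, (5,4) g=2 f=7, (6,4) g=1 f=7]
step 3: expand (2,4) (f=7, h=2) → closed; open now [(1,4) g=6 f=7, (2,3) g=6 f=9, (3,4) g=4 f=7, (4,4) g=3 f=7, (5,4) g=2 f=7, (6,4) g=1 f=7]

order=[(3,5) → (2,5) → (2,4)]; open=[(1,4) g=6 f=7, (2,3) g=6 f=9, (3,4) g=4 f=7, (4,4) g=3 f=7, (5,4) g=2 f=7, (6,4) g=1 f=7]; closed=[(2,4), (2,5), (3,5), (4,5), (5,5), (6,5)]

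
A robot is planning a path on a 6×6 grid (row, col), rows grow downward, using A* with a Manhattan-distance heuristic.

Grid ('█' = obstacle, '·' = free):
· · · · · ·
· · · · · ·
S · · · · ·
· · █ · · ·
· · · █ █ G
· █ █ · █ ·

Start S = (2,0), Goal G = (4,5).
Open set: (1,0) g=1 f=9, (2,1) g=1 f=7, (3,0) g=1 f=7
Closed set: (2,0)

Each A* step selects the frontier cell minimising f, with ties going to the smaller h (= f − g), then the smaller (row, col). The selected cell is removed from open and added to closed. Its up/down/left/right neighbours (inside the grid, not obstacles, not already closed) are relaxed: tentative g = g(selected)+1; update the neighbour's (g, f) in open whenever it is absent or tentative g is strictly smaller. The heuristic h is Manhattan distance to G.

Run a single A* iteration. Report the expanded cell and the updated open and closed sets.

expanded=(2,1); open=[(1,0) g=1 f=9, (1,1) g=2 f=9, (2,2) g=2 f=7, (3,0) g=1 f=7, (3,1) g=2 f=7]; closed=[(2,0), (2,1)]

step 1: expand (2,1) (f=7, h=6) → closed; open now [(1,0) g=1 f=9, (1,1) g=2 f=9, (2,2) g=2 f=7, (3,0) g=1 f=7, (3,1) g=2 f=7]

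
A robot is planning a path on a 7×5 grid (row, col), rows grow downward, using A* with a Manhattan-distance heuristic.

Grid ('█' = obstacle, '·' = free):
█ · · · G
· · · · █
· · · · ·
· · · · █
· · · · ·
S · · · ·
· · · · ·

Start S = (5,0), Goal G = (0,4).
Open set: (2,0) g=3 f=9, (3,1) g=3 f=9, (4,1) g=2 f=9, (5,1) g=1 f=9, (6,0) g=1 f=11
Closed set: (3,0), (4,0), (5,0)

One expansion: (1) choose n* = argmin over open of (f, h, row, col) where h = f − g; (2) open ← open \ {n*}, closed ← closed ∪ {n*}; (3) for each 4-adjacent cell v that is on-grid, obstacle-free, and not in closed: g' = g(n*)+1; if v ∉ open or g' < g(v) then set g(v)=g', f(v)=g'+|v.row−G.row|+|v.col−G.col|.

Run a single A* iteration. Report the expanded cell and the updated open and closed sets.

expanded=(2,0); open=[(1,0) g=4 f=9, (2,1) g=4 f=9, (3,1) g=3 f=9, (4,1) g=2 f=9, (5,1) g=1 f=9, (6,0) g=1 f=11]; closed=[(2,0), (3,0), (4,0), (5,0)]

step 1: expand (2,0) (f=9, h=6) → closed; open now [(1,0) g=4 f=9, (2,1) g=4 f=9, (3,1) g=3 f=9, (4,1) g=2 f=9, (5,1) g=1 f=9, (6,0) g=1 f=11]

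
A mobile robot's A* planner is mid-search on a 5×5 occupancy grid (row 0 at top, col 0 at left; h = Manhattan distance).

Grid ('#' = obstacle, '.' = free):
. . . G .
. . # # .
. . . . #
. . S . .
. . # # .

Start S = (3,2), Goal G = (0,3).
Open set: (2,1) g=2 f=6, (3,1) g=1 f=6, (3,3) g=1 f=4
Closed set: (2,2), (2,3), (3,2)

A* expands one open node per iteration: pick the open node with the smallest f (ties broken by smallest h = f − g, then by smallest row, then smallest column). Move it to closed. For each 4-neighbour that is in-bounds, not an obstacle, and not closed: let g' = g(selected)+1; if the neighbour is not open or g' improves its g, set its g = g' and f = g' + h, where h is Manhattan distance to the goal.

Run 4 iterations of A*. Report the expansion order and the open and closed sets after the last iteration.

order=[(3,3) → (2,1) → (1,1) → (0,1)]; open=[(0,0) g=5 f=8, (0,2) g=5 f=6, (1,0) g=4 f=8, (2,0) g=3 f=8, (3,1) g=1 f=6, (3,4) g=2 f=6]; closed=[(0,1), (1,1), (2,1), (2,2), (2,3), (3,2), (3,3)]

step 1: expand (3,3) (f=4, h=3) → closed; open now [(2,1) g=2 f=6, (3,1) g=1 f=6, (3,4) g=2 f=6]
step 2: expand (2,1) (f=6, h=4) → closed; open now [(1,1) g=3 f=6, (2,0) g=3 f=8, (3,1) g=1 f=6, (3,4) g=2 f=6]
step 3: expand (1,1) (f=6, h=3) → closed; open now [(0,1) g=4 f=6, (1,0) g=4 f=8, (2,0) g=3 f=8, (3,1) g=1 f=6, (3,4) g=2 f=6]
step 4: expand (0,1) (f=6, h=2) → closed; open now [(0,0) g=5 f=8, (0,2) g=5 f=6, (1,0) g=4 f=8, (2,0) g=3 f=8, (3,1) g=1 f=6, (3,4) g=2 f=6]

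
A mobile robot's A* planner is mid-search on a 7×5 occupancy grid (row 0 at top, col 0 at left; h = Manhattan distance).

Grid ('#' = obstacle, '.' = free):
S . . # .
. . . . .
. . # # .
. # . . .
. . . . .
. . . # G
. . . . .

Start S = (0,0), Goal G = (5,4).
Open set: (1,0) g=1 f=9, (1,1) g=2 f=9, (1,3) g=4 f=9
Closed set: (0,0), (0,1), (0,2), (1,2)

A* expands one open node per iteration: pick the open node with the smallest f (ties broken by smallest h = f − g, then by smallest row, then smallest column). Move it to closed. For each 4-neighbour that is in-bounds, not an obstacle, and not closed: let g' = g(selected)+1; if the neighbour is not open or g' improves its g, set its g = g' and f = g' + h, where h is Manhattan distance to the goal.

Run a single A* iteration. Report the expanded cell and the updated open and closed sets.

expanded=(1,3); open=[(1,0) g=1 f=9, (1,1) g=2 f=9, (1,4) g=5 f=9]; closed=[(0,0), (0,1), (0,2), (1,2), (1,3)]

step 1: expand (1,3) (f=9, h=5) → closed; open now [(1,0) g=1 f=9, (1,1) g=2 f=9, (1,4) g=5 f=9]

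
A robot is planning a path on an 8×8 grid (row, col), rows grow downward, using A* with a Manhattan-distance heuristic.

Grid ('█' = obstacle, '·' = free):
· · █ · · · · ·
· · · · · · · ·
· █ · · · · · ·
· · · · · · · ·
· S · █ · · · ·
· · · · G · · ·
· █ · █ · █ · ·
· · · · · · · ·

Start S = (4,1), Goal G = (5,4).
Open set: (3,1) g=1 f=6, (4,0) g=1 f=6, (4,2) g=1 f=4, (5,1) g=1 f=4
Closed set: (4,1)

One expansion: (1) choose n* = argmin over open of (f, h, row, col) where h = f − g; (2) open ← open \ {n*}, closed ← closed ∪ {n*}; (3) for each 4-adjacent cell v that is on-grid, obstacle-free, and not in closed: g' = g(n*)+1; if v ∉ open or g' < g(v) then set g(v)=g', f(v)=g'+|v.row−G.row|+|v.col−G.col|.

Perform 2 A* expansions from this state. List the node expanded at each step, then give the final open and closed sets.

order=[(4,2) → (5,2)]; open=[(3,1) g=1 f=6, (3,2) g=2 f=6, (4,0) g=1 f=6, (5,1) g=1 f=4, (5,3) g=3 f=4, (6,2) g=3 f=6]; closed=[(4,1), (4,2), (5,2)]

step 1: expand (4,2) (f=4, h=3) → closed; open now [(3,1) g=1 f=6, (3,2) g=2 f=6, (4,0) g=1 f=6, (5,1) g=1 f=4, (5,2) g=2 f=4]
step 2: expand (5,2) (f=4, h=2) → closed; open now [(3,1) g=1 f=6, (3,2) g=2 f=6, (4,0) g=1 f=6, (5,1) g=1 f=4, (5,3) g=3 f=4, (6,2) g=3 f=6]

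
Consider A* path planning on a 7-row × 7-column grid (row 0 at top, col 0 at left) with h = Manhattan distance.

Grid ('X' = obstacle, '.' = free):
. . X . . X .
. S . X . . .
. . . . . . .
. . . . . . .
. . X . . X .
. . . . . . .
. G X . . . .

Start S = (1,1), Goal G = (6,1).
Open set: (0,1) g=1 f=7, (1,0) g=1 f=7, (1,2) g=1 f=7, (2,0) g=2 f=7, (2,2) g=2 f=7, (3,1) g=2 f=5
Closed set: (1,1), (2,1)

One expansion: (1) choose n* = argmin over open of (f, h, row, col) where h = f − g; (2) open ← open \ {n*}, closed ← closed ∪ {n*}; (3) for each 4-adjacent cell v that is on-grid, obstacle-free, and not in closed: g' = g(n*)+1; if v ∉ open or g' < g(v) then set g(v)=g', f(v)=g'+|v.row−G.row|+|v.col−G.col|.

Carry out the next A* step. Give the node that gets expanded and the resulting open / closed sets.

expanded=(3,1); open=[(0,1) g=1 f=7, (1,0) g=1 f=7, (1,2) g=1 f=7, (2,0) g=2 f=7, (2,2) g=2 f=7, (3,0) g=3 f=7, (3,2) g=3 f=7, (4,1) g=3 f=5]; closed=[(1,1), (2,1), (3,1)]

step 1: expand (3,1) (f=5, h=3) → closed; open now [(0,1) g=1 f=7, (1,0) g=1 f=7, (1,2) g=1 f=7, (2,0) g=2 f=7, (2,2) g=2 f=7, (3,0) g=3 f=7, (3,2) g=3 f=7, (4,1) g=3 f=5]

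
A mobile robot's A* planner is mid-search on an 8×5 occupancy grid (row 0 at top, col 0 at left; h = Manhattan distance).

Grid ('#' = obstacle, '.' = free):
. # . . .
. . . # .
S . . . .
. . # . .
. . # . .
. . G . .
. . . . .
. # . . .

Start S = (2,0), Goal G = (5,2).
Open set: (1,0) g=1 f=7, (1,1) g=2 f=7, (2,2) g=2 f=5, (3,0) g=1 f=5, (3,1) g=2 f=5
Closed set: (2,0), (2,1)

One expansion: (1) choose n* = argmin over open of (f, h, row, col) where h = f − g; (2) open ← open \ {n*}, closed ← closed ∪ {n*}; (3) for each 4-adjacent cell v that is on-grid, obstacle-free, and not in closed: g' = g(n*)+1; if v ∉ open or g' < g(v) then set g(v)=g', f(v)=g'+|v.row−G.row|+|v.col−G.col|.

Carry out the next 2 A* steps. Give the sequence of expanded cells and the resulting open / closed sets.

order=[(2,2) → (3,1)]; open=[(1,0) g=1 f=7, (1,1) g=2 f=7, (1,2) g=3 f=7, (2,3) g=3 f=7, (3,0) g=1 f=5, (4,1) g=3 f=5]; closed=[(2,0), (2,1), (2,2), (3,1)]

step 1: expand (2,2) (f=5, h=3) → closed; open now [(1,0) g=1 f=7, (1,1) g=2 f=7, (1,2) g=3 f=7, (2,3) g=3 f=7, (3,0) g=1 f=5, (3,1) g=2 f=5]
step 2: expand (3,1) (f=5, h=3) → closed; open now [(1,0) g=1 f=7, (1,1) g=2 f=7, (1,2) g=3 f=7, (2,3) g=3 f=7, (3,0) g=1 f=5, (4,1) g=3 f=5]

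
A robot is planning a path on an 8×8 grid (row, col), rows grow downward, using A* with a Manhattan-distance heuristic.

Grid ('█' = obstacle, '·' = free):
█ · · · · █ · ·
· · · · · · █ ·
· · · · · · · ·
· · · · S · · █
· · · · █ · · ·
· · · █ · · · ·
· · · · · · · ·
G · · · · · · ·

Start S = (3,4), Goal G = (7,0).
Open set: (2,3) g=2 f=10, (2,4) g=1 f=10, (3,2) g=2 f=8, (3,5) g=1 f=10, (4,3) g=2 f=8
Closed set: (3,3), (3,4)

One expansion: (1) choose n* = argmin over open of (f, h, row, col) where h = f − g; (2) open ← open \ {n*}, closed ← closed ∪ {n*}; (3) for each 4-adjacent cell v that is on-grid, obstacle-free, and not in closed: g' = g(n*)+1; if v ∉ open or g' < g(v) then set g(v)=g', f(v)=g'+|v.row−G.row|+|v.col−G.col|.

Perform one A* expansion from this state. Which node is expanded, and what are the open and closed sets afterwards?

step 1: expand (3,2) (f=8, h=6) → closed; open now [(2,2) g=3 f=10, (2,3) g=2 f=10, (2,4) g=1 f=10, (3,1) g=3 f=8, (3,5) g=1 f=10, (4,2) g=3 f=8, (4,3) g=2 f=8]

expanded=(3,2); open=[(2,2) g=3 f=10, (2,3) g=2 f=10, (2,4) g=1 f=10, (3,1) g=3 f=8, (3,5) g=1 f=10, (4,2) g=3 f=8, (4,3) g=2 f=8]; closed=[(3,2), (3,3), (3,4)]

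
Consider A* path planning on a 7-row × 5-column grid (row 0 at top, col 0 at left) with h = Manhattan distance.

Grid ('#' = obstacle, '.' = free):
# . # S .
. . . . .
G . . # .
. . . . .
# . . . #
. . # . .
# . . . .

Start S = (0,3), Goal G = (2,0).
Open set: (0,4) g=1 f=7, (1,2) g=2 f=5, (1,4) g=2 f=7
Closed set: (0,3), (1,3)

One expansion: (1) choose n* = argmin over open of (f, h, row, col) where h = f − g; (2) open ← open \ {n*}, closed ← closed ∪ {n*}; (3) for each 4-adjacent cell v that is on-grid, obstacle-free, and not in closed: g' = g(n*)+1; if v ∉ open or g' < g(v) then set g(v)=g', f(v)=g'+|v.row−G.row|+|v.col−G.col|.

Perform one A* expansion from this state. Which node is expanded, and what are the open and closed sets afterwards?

expanded=(1,2); open=[(0,4) g=1 f=7, (1,1) g=3 f=5, (1,4) g=2 f=7, (2,2) g=3 f=5]; closed=[(0,3), (1,2), (1,3)]

step 1: expand (1,2) (f=5, h=3) → closed; open now [(0,4) g=1 f=7, (1,1) g=3 f=5, (1,4) g=2 f=7, (2,2) g=3 f=5]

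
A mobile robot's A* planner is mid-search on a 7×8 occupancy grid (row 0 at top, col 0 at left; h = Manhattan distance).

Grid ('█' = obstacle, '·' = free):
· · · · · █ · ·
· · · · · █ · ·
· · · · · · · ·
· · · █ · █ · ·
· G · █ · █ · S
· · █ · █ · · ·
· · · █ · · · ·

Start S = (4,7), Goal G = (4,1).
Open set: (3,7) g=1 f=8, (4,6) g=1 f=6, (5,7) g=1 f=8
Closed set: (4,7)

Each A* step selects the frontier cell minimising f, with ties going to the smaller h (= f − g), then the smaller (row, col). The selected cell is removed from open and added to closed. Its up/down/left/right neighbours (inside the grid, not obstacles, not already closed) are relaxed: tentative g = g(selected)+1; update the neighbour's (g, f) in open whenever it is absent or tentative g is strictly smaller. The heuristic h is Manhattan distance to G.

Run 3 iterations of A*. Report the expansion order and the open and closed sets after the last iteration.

order=[(4,6) → (3,6) → (5,6)]; open=[(2,6) g=3 f=10, (3,7) g=1 f=8, (5,5) g=3 f=8, (5,7) g=1 f=8, (6,6) g=3 f=10]; closed=[(3,6), (4,6), (4,7), (5,6)]

step 1: expand (4,6) (f=6, h=5) → closed; open now [(3,6) g=2 f=8, (3,7) g=1 f=8, (5,6) g=2 f=8, (5,7) g=1 f=8]
step 2: expand (3,6) (f=8, h=6) → closed; open now [(2,6) g=3 f=10, (3,7) g=1 f=8, (5,6) g=2 f=8, (5,7) g=1 f=8]
step 3: expand (5,6) (f=8, h=6) → closed; open now [(2,6) g=3 f=10, (3,7) g=1 f=8, (5,5) g=3 f=8, (5,7) g=1 f=8, (6,6) g=3 f=10]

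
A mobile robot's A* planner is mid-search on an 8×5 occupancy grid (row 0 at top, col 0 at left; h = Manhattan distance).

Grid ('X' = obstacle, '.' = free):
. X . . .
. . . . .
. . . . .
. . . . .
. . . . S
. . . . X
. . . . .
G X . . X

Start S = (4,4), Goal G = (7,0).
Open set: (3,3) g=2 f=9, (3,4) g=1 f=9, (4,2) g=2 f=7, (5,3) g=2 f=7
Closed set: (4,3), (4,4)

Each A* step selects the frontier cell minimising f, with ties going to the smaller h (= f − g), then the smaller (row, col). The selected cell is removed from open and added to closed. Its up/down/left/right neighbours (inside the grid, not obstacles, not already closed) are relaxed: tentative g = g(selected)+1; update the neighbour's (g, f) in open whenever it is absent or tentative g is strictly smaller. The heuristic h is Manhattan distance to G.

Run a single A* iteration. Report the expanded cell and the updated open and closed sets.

expanded=(4,2); open=[(3,2) g=3 f=9, (3,3) g=2 f=9, (3,4) g=1 f=9, (4,1) g=3 f=7, (5,2) g=3 f=7, (5,3) g=2 f=7]; closed=[(4,2), (4,3), (4,4)]

step 1: expand (4,2) (f=7, h=5) → closed; open now [(3,2) g=3 f=9, (3,3) g=2 f=9, (3,4) g=1 f=9, (4,1) g=3 f=7, (5,2) g=3 f=7, (5,3) g=2 f=7]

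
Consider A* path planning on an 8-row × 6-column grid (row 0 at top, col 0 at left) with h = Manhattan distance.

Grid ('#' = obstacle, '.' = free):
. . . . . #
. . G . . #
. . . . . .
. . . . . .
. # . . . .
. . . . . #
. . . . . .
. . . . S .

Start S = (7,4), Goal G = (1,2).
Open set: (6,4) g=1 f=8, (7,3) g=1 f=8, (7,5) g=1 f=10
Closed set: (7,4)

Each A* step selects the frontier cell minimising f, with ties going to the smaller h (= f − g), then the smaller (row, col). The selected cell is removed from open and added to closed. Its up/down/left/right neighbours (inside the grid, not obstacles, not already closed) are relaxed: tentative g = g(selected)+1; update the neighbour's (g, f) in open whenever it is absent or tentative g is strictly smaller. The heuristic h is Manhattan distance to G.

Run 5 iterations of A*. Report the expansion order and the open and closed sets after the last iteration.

step 1: expand (6,4) (f=8, h=7) → closed; open now [(5,4) g=2 f=8, (6,3) g=2 f=8, (6,5) g=2 f=10, (7,3) g=1 f=8, (7,5) g=1 f=10]
step 2: expand (5,4) (f=8, h=6) → closed; open now [(4,4) g=3 f=8, (5,3) g=3 f=8, (6,3) g=2 f=8, (6,5) g=2 f=10, (7,3) g=1 f=8, (7,5) g=1 f=10]
step 3: expand (4,4) (f=8, h=5) → closed; open now [(3,4) g=4 f=8, (4,3) g=4 f=8, (4,5) g=4 f=10, (5,3) g=3 f=8, (6,3) g=2 f=8, (6,5) g=2 f=10, (7,3) g=1 f=8, (7,5) g=1 f=10]
step 4: expand (3,4) (f=8, h=4) → closed; open now [(2,4) g=5 f=8, (3,3) g=5 f=8, (3,5) g=5 f=10, (4,3) g=4 f=8, (4,5) g=4 f=10, (5,3) g=3 f=8, (6,3) g=2 f=8, (6,5) g=2 f=10, (7,3) g=1 f=8, (7,5) g=1 f=10]
step 5: expand (2,4) (f=8, h=3) → closed; open now [(1,4) g=6 f=8, (2,3) g=6 f=8, (2,5) g=6 f=10, (3,3) g=5 f=8, (3,5) g=5 f=10, (4,3) g=4 f=8, (4,5) g=4 f=10, (5,3) g=3 f=8, (6,3) g=2 f=8, (6,5) g=2 f=10, (7,3) g=1 f=8, (7,5) g=1 f=10]

order=[(6,4) → (5,4) → (4,4) → (3,4) → (2,4)]; open=[(1,4) g=6 f=8, (2,3) g=6 f=8, (2,5) g=6 f=10, (3,3) g=5 f=8, (3,5) g=5 f=10, (4,3) g=4 f=8, (4,5) g=4 f=10, (5,3) g=3 f=8, (6,3) g=2 f=8, (6,5) g=2 f=10, (7,3) g=1 f=8, (7,5) g=1 f=10]; closed=[(2,4), (3,4), (4,4), (5,4), (6,4), (7,4)]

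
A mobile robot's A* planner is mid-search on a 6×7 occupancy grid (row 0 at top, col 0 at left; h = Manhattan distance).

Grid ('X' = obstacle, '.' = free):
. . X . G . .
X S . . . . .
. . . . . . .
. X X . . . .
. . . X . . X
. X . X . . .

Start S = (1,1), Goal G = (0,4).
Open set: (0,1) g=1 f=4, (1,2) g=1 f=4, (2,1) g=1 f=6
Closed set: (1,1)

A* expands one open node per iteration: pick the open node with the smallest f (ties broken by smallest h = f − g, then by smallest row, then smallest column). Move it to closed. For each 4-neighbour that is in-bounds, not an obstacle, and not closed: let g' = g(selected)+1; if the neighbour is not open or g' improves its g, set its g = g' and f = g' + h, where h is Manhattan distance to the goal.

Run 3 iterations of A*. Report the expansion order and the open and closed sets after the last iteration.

step 1: expand (0,1) (f=4, h=3) → closed; open now [(0,0) g=2 f=6, (1,2) g=1 f=4, (2,1) g=1 f=6]
step 2: expand (1,2) (f=4, h=3) → closed; open now [(0,0) g=2 f=6, (1,3) g=2 f=4, (2,1) g=1 f=6, (2,2) g=2 f=6]
step 3: expand (1,3) (f=4, h=2) → closed; open now [(0,0) g=2 f=6, (0,3) g=3 f=4, (1,4) g=3 f=4, (2,1) g=1 f=6, (2,2) g=2 f=6, (2,3) g=3 f=6]

order=[(0,1) → (1,2) → (1,3)]; open=[(0,0) g=2 f=6, (0,3) g=3 f=4, (1,4) g=3 f=4, (2,1) g=1 f=6, (2,2) g=2 f=6, (2,3) g=3 f=6]; closed=[(0,1), (1,1), (1,2), (1,3)]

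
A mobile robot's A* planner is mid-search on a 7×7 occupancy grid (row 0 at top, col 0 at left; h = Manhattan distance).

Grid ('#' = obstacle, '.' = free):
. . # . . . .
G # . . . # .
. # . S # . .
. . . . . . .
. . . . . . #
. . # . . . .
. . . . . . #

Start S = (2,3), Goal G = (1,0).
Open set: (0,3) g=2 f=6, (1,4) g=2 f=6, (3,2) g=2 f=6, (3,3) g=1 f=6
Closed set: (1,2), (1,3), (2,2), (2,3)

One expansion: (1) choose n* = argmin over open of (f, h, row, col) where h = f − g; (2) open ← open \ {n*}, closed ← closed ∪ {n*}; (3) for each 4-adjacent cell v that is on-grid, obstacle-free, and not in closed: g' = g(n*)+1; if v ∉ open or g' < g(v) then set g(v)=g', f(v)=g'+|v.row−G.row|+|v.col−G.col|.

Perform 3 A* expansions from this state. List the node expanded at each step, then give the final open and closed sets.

step 1: expand (0,3) (f=6, h=4) → closed; open now [(0,4) g=3 f=8, (1,4) g=2 f=6, (3,2) g=2 f=6, (3,3) g=1 f=6]
step 2: expand (1,4) (f=6, h=4) → closed; open now [(0,4) g=3 f=8, (3,2) g=2 f=6, (3,3) g=1 f=6]
step 3: expand (3,2) (f=6, h=4) → closed; open now [(0,4) g=3 f=8, (3,1) g=3 f=6, (3,3) g=1 f=6, (4,2) g=3 f=8]

order=[(0,3) → (1,4) → (3,2)]; open=[(0,4) g=3 f=8, (3,1) g=3 f=6, (3,3) g=1 f=6, (4,2) g=3 f=8]; closed=[(0,3), (1,2), (1,3), (1,4), (2,2), (2,3), (3,2)]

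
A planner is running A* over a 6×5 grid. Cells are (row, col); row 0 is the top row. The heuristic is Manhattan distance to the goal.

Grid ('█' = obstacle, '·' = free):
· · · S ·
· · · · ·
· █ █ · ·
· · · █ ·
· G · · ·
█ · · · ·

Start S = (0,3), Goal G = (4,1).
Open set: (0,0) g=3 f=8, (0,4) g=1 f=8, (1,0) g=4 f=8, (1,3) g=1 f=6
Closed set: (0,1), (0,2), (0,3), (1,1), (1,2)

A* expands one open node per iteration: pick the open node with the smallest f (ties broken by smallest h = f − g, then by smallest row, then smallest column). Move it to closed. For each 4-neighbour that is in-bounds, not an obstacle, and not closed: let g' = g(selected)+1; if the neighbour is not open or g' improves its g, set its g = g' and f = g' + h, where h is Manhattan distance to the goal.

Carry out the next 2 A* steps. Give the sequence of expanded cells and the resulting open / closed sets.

order=[(1,3) → (2,3)]; open=[(0,0) g=3 f=8, (0,4) g=1 f=8, (1,0) g=4 f=8, (1,4) g=2 f=8, (2,4) g=3 f=8]; closed=[(0,1), (0,2), (0,3), (1,1), (1,2), (1,3), (2,3)]

step 1: expand (1,3) (f=6, h=5) → closed; open now [(0,0) g=3 f=8, (0,4) g=1 f=8, (1,0) g=4 f=8, (1,4) g=2 f=8, (2,3) g=2 f=6]
step 2: expand (2,3) (f=6, h=4) → closed; open now [(0,0) g=3 f=8, (0,4) g=1 f=8, (1,0) g=4 f=8, (1,4) g=2 f=8, (2,4) g=3 f=8]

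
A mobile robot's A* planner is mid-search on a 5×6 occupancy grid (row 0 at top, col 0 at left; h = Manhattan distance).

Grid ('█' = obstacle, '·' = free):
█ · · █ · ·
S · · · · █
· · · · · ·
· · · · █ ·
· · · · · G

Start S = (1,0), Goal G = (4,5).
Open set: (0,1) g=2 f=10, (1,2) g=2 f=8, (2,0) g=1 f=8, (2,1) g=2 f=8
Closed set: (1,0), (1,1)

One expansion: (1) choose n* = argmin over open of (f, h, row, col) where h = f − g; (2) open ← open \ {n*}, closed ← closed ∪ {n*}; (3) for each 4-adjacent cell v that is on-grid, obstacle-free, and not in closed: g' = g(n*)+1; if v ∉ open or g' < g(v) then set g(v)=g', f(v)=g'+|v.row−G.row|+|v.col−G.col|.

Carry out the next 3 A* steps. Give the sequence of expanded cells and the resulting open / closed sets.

step 1: expand (1,2) (f=8, h=6) → closed; open now [(0,1) g=2 f=10, (0,2) g=3 f=10, (1,3) g=3 f=8, (2,0) g=1 f=8, (2,1) g=2 f=8, (2,2) g=3 f=8]
step 2: expand (1,3) (f=8, h=5) → closed; open now [(0,1) g=2 f=10, (0,2) g=3 f=10, (1,4) g=4 f=8, (2,0) g=1 f=8, (2,1) g=2 f=8, (2,2) g=3 f=8, (2,3) g=4 f=8]
step 3: expand (1,4) (f=8, h=4) → closed; open now [(0,1) g=2 f=10, (0,2) g=3 f=10, (0,4) g=5 f=10, (2,0) g=1 f=8, (2,1) g=2 f=8, (2,2) g=3 f=8, (2,3) g=4 f=8, (2,4) g=5 f=8]

order=[(1,2) → (1,3) → (1,4)]; open=[(0,1) g=2 f=10, (0,2) g=3 f=10, (0,4) g=5 f=10, (2,0) g=1 f=8, (2,1) g=2 f=8, (2,2) g=3 f=8, (2,3) g=4 f=8, (2,4) g=5 f=8]; closed=[(1,0), (1,1), (1,2), (1,3), (1,4)]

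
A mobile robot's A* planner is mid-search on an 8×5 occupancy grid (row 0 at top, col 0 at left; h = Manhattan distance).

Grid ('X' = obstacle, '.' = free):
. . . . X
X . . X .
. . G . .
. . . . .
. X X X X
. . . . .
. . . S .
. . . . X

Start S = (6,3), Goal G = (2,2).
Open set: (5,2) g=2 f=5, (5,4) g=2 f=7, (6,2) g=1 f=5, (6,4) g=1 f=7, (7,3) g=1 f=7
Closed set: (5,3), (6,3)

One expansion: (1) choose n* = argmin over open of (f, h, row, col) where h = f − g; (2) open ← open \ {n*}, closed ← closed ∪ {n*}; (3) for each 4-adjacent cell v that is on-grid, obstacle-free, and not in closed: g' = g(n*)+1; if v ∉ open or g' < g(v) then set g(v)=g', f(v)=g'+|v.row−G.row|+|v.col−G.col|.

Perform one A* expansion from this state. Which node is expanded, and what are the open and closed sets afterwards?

expanded=(5,2); open=[(5,1) g=3 f=7, (5,4) g=2 f=7, (6,2) g=1 f=5, (6,4) g=1 f=7, (7,3) g=1 f=7]; closed=[(5,2), (5,3), (6,3)]

step 1: expand (5,2) (f=5, h=3) → closed; open now [(5,1) g=3 f=7, (5,4) g=2 f=7, (6,2) g=1 f=5, (6,4) g=1 f=7, (7,3) g=1 f=7]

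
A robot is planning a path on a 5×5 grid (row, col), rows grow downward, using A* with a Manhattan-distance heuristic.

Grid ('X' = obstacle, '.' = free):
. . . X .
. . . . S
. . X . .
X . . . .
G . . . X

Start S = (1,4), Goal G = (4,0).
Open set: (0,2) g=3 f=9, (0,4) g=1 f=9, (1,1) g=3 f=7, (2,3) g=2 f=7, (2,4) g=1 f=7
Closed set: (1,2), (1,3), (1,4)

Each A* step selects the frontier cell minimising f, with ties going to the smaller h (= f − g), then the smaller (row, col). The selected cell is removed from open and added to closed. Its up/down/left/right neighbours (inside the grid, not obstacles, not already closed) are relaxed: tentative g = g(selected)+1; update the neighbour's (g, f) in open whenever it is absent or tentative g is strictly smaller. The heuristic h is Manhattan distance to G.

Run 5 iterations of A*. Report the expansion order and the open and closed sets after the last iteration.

order=[(1,1) → (1,0) → (2,0) → (2,1) → (3,1)]; open=[(0,0) g=5 f=9, (0,1) g=4 f=9, (0,2) g=3 f=9, (0,4) g=1 f=9, (2,3) g=2 f=7, (2,4) g=1 f=7, (3,2) g=6 f=9, (4,1) g=6 f=7]; closed=[(1,0), (1,1), (1,2), (1,3), (1,4), (2,0), (2,1), (3,1)]

step 1: expand (1,1) (f=7, h=4) → closed; open now [(0,1) g=4 f=9, (0,2) g=3 f=9, (0,4) g=1 f=9, (1,0) g=4 f=7, (2,1) g=4 f=7, (2,3) g=2 f=7, (2,4) g=1 f=7]
step 2: expand (1,0) (f=7, h=3) → closed; open now [(0,0) g=5 f=9, (0,1) g=4 f=9, (0,2) g=3 f=9, (0,4) g=1 f=9, (2,0) g=5 f=7, (2,1) g=4 f=7, (2,3) g=2 f=7, (2,4) g=1 f=7]
step 3: expand (2,0) (f=7, h=2) → closed; open now [(0,0) g=5 f=9, (0,1) g=4 f=9, (0,2) g=3 f=9, (0,4) g=1 f=9, (2,1) g=4 f=7, (2,3) g=2 f=7, (2,4) g=1 f=7]
step 4: expand (2,1) (f=7, h=3) → closed; open now [(0,0) g=5 f=9, (0,1) g=4 f=9, (0,2) g=3 f=9, (0,4) g=1 f=9, (2,3) g=2 f=7, (2,4) g=1 f=7, (3,1) g=5 f=7]
step 5: expand (3,1) (f=7, h=2) → closed; open now [(0,0) g=5 f=9, (0,1) g=4 f=9, (0,2) g=3 f=9, (0,4) g=1 f=9, (2,3) g=2 f=7, (2,4) g=1 f=7, (3,2) g=6 f=9, (4,1) g=6 f=7]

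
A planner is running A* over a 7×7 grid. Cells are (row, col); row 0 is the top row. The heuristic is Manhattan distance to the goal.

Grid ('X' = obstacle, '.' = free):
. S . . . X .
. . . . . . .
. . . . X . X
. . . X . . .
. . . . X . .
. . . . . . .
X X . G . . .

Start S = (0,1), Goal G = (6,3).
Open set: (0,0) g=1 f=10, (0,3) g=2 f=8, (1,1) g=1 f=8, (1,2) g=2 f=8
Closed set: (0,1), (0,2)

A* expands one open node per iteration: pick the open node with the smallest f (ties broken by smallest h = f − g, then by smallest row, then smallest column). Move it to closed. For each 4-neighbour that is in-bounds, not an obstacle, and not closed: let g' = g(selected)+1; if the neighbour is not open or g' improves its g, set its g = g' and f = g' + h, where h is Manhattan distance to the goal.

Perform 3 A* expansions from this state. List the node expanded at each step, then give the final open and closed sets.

order=[(0,3) → (1,3) → (2,3)]; open=[(0,0) g=1 f=10, (0,4) g=3 f=10, (1,1) g=1 f=8, (1,2) g=2 f=8, (1,4) g=4 f=10, (2,2) g=5 f=10]; closed=[(0,1), (0,2), (0,3), (1,3), (2,3)]

step 1: expand (0,3) (f=8, h=6) → closed; open now [(0,0) g=1 f=10, (0,4) g=3 f=10, (1,1) g=1 f=8, (1,2) g=2 f=8, (1,3) g=3 f=8]
step 2: expand (1,3) (f=8, h=5) → closed; open now [(0,0) g=1 f=10, (0,4) g=3 f=10, (1,1) g=1 f=8, (1,2) g=2 f=8, (1,4) g=4 f=10, (2,3) g=4 f=8]
step 3: expand (2,3) (f=8, h=4) → closed; open now [(0,0) g=1 f=10, (0,4) g=3 f=10, (1,1) g=1 f=8, (1,2) g=2 f=8, (1,4) g=4 f=10, (2,2) g=5 f=10]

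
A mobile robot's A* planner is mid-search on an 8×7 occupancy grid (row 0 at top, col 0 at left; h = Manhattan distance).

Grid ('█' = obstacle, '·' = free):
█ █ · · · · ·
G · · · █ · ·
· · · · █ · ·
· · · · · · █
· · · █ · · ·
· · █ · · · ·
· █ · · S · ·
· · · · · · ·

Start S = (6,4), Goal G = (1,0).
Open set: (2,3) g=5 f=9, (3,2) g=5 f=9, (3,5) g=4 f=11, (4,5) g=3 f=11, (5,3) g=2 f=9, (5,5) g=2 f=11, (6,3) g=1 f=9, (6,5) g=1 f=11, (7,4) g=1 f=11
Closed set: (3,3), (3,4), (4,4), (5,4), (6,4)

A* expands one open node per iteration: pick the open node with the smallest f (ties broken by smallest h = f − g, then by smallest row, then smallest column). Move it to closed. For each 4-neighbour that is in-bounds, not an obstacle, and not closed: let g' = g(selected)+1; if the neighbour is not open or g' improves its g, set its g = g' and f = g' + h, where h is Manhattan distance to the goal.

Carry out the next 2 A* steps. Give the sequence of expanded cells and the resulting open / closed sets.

order=[(2,3) → (1,3)]; open=[(0,3) g=7 f=11, (1,2) g=7 f=9, (2,2) g=6 f=9, (3,2) g=5 f=9, (3,5) g=4 f=11, (4,5) g=3 f=11, (5,3) g=2 f=9, (5,5) g=2 f=11, (6,3) g=1 f=9, (6,5) g=1 f=11, (7,4) g=1 f=11]; closed=[(1,3), (2,3), (3,3), (3,4), (4,4), (5,4), (6,4)]

step 1: expand (2,3) (f=9, h=4) → closed; open now [(1,3) g=6 f=9, (2,2) g=6 f=9, (3,2) g=5 f=9, (3,5) g=4 f=11, (4,5) g=3 f=11, (5,3) g=2 f=9, (5,5) g=2 f=11, (6,3) g=1 f=9, (6,5) g=1 f=11, (7,4) g=1 f=11]
step 2: expand (1,3) (f=9, h=3) → closed; open now [(0,3) g=7 f=11, (1,2) g=7 f=9, (2,2) g=6 f=9, (3,2) g=5 f=9, (3,5) g=4 f=11, (4,5) g=3 f=11, (5,3) g=2 f=9, (5,5) g=2 f=11, (6,3) g=1 f=9, (6,5) g=1 f=11, (7,4) g=1 f=11]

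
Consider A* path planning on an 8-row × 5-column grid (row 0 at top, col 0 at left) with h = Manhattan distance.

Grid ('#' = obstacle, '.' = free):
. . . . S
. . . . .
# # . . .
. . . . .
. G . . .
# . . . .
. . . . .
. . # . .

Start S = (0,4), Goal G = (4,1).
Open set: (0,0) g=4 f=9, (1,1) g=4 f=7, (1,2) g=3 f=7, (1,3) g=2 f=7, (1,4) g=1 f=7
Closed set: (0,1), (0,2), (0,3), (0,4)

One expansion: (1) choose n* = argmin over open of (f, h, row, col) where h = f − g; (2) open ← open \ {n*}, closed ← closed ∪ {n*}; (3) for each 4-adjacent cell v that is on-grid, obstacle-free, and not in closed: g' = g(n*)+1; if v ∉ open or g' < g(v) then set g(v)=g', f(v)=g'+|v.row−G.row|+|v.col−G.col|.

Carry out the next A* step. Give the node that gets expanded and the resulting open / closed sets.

expanded=(1,1); open=[(0,0) g=4 f=9, (1,0) g=5 f=9, (1,2) g=3 f=7, (1,3) g=2 f=7, (1,4) g=1 f=7]; closed=[(0,1), (0,2), (0,3), (0,4), (1,1)]

step 1: expand (1,1) (f=7, h=3) → closed; open now [(0,0) g=4 f=9, (1,0) g=5 f=9, (1,2) g=3 f=7, (1,3) g=2 f=7, (1,4) g=1 f=7]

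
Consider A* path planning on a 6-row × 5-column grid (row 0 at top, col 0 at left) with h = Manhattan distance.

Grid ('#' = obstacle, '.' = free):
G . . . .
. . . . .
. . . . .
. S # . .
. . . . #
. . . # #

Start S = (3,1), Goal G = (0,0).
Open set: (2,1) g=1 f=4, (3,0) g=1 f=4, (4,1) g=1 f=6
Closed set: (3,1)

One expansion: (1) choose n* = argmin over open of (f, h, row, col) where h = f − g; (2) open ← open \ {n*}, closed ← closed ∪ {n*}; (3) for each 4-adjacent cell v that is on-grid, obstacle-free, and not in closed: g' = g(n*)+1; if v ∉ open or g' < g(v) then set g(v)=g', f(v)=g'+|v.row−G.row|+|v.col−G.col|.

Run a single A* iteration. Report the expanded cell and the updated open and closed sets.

expanded=(2,1); open=[(1,1) g=2 f=4, (2,0) g=2 f=4, (2,2) g=2 f=6, (3,0) g=1 f=4, (4,1) g=1 f=6]; closed=[(2,1), (3,1)]

step 1: expand (2,1) (f=4, h=3) → closed; open now [(1,1) g=2 f=4, (2,0) g=2 f=4, (2,2) g=2 f=6, (3,0) g=1 f=4, (4,1) g=1 f=6]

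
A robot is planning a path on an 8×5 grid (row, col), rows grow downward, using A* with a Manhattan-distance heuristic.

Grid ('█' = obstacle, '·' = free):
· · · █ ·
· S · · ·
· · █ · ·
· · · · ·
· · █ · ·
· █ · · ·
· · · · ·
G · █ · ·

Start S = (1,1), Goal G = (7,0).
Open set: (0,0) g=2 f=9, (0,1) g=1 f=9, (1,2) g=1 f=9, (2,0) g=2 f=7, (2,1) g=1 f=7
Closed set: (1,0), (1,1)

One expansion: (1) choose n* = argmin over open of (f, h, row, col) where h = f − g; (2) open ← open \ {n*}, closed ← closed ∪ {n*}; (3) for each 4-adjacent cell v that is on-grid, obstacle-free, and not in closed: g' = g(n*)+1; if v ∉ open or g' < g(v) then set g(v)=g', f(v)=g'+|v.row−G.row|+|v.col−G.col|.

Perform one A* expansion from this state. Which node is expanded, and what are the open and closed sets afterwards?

expanded=(2,0); open=[(0,0) g=2 f=9, (0,1) g=1 f=9, (1,2) g=1 f=9, (2,1) g=1 f=7, (3,0) g=3 f=7]; closed=[(1,0), (1,1), (2,0)]

step 1: expand (2,0) (f=7, h=5) → closed; open now [(0,0) g=2 f=9, (0,1) g=1 f=9, (1,2) g=1 f=9, (2,1) g=1 f=7, (3,0) g=3 f=7]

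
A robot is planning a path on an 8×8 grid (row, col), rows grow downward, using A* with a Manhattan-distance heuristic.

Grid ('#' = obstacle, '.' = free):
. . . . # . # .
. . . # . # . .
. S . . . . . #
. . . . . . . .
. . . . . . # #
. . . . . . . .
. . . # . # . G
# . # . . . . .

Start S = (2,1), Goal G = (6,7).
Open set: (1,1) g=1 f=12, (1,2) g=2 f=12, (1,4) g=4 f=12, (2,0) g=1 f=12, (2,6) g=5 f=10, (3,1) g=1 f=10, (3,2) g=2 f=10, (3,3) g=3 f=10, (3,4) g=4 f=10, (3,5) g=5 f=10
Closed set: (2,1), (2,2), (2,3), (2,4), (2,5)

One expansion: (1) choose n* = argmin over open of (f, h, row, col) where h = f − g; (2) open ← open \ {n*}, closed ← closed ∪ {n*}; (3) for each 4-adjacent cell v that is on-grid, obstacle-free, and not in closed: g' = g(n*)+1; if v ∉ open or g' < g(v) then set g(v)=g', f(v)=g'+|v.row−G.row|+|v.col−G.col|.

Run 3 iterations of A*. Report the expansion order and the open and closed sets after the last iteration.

step 1: expand (2,6) (f=10, h=5) → closed; open now [(1,1) g=1 f=12, (1,2) g=2 f=12, (1,4) g=4 f=12, (1,6) g=6 f=12, (2,0) g=1 f=12, (3,1) g=1 f=10, (3,2) g=2 f=10, (3,3) g=3 f=10, (3,4) g=4 f=10, (3,5) g=5 f=10, (3,6) g=6 f=10]
step 2: expand (3,6) (f=10, h=4) → closed; open now [(1,1) g=1 f=12, (1,2) g=2 f=12, (1,4) g=4 f=12, (1,6) g=6 f=12, (2,0) g=1 f=12, (3,1) g=1 f=10, (3,2) g=2 f=10, (3,3) g=3 f=10, (3,4) g=4 f=10, (3,5) g=5 f=10, (3,7) g=7 f=10]
step 3: expand (3,7) (f=10, h=3) → closed; open now [(1,1) g=1 f=12, (1,2) g=2 f=12, (1,4) g=4 f=12, (1,6) g=6 f=12, (2,0) g=1 f=12, (3,1) g=1 f=10, (3,2) g=2 f=10, (3,3) g=3 f=10, (3,4) g=4 f=10, (3,5) g=5 f=10]

order=[(2,6) → (3,6) → (3,7)]; open=[(1,1) g=1 f=12, (1,2) g=2 f=12, (1,4) g=4 f=12, (1,6) g=6 f=12, (2,0) g=1 f=12, (3,1) g=1 f=10, (3,2) g=2 f=10, (3,3) g=3 f=10, (3,4) g=4 f=10, (3,5) g=5 f=10]; closed=[(2,1), (2,2), (2,3), (2,4), (2,5), (2,6), (3,6), (3,7)]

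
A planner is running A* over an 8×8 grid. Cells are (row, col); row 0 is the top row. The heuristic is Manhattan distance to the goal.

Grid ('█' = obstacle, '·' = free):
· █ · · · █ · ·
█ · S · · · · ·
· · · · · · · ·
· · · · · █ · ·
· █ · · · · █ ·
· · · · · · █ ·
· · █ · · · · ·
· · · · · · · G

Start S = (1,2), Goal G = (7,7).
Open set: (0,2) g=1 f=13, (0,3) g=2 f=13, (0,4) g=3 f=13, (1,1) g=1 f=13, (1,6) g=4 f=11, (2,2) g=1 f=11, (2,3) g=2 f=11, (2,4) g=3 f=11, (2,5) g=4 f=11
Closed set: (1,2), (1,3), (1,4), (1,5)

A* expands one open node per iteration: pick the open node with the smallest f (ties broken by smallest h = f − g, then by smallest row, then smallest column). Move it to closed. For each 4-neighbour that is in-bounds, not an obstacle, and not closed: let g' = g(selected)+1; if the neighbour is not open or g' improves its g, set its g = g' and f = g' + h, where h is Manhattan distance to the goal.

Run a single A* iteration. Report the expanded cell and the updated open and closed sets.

step 1: expand (1,6) (f=11, h=7) → closed; open now [(0,2) g=1 f=13, (0,3) g=2 f=13, (0,4) g=3 f=13, (0,6) g=5 f=13, (1,1) g=1 f=13, (1,7) g=5 f=11, (2,2) g=1 f=11, (2,3) g=2 f=11, (2,4) g=3 f=11, (2,5) g=4 f=11, (2,6) g=5 f=11]

expanded=(1,6); open=[(0,2) g=1 f=13, (0,3) g=2 f=13, (0,4) g=3 f=13, (0,6) g=5 f=13, (1,1) g=1 f=13, (1,7) g=5 f=11, (2,2) g=1 f=11, (2,3) g=2 f=11, (2,4) g=3 f=11, (2,5) g=4 f=11, (2,6) g=5 f=11]; closed=[(1,2), (1,3), (1,4), (1,5), (1,6)]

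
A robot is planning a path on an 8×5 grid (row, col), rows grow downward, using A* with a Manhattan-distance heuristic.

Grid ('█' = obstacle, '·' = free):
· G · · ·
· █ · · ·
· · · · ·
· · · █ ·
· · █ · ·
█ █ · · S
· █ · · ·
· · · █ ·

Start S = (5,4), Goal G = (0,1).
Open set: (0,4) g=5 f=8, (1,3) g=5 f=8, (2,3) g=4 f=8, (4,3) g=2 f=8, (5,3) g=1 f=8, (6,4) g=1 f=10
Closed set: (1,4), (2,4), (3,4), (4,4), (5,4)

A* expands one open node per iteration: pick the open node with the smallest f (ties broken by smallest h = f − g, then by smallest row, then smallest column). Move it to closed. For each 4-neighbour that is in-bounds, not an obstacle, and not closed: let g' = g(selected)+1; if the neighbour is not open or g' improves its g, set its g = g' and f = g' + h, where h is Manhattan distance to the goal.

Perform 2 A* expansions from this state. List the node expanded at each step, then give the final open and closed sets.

step 1: expand (0,4) (f=8, h=3) → closed; open now [(0,3) g=6 f=8, (1,3) g=5 f=8, (2,3) g=4 f=8, (4,3) g=2 f=8, (5,3) g=1 f=8, (6,4) g=1 f=10]
step 2: expand (0,3) (f=8, h=2) → closed; open now [(0,2) g=7 f=8, (1,3) g=5 f=8, (2,3) g=4 f=8, (4,3) g=2 f=8, (5,3) g=1 f=8, (6,4) g=1 f=10]

order=[(0,4) → (0,3)]; open=[(0,2) g=7 f=8, (1,3) g=5 f=8, (2,3) g=4 f=8, (4,3) g=2 f=8, (5,3) g=1 f=8, (6,4) g=1 f=10]; closed=[(0,3), (0,4), (1,4), (2,4), (3,4), (4,4), (5,4)]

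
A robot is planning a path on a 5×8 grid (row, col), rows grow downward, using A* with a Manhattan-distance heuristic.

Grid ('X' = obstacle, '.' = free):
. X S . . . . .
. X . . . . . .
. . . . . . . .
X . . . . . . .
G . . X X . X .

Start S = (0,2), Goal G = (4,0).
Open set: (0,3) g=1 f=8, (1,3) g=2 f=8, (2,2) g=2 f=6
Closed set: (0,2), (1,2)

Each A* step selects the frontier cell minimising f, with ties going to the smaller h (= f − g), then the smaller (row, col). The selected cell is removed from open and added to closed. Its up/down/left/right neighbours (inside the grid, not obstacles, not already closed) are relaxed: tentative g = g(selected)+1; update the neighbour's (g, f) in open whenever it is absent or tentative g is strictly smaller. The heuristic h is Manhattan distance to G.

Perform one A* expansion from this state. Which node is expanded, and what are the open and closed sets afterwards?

step 1: expand (2,2) (f=6, h=4) → closed; open now [(0,3) g=1 f=8, (1,3) g=2 f=8, (2,1) g=3 f=6, (2,3) g=3 f=8, (3,2) g=3 f=6]

expanded=(2,2); open=[(0,3) g=1 f=8, (1,3) g=2 f=8, (2,1) g=3 f=6, (2,3) g=3 f=8, (3,2) g=3 f=6]; closed=[(0,2), (1,2), (2,2)]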